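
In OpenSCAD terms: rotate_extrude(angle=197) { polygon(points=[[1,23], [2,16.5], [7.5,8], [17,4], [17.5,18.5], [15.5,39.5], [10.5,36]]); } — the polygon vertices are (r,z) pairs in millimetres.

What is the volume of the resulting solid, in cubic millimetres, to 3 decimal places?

Profile (r,z), 7 vertices: (1,23) (2,16.5) (7.5,8) (17,4) (17.5,18.5) (15.5,39.5) (10.5,36)
edge 0: (1,23)→(2,16.5)  cross = 1·16.5 − 2·23 = -29.5000; (r_i+r_j)·cross = 3·-29.5000 = -88.5000
edge 1: (2,16.5)→(7.5,8)  cross = 2·8 − 7.5·16.5 = -107.7500; (r_i+r_j)·cross = 9.5·-107.7500 = -1023.6250
edge 2: (7.5,8)→(17,4)  cross = 7.5·4 − 17·8 = -106.0000; (r_i+r_j)·cross = 24.5·-106.0000 = -2597.0000
edge 3: (17,4)→(17.5,18.5)  cross = 17·18.5 − 17.5·4 = 244.5000; (r_i+r_j)·cross = 34.5·244.5000 = 8435.2500
edge 4: (17.5,18.5)→(15.5,39.5)  cross = 17.5·39.5 − 15.5·18.5 = 404.5000; (r_i+r_j)·cross = 33·404.5000 = 13348.5000
edge 5: (15.5,39.5)→(10.5,36)  cross = 15.5·36 − 10.5·39.5 = 143.2500; (r_i+r_j)·cross = 26·143.2500 = 3724.5000
edge 6: (10.5,36)→(1,23)  cross = 10.5·23 − 1·36 = 205.5000; (r_i+r_j)·cross = 11.5·205.5000 = 2363.2500
Σcross = 754.5000 → A = |Σcross|/2 = 377.2500 mm²
Σ(r_i+r_j)·cross = 24162.3750 → first moment M = |Σ|/6 = 4027.0625
R_c = M/A = 4027.0625/377.2500 = 10.6748 mm
θ = 197° = 3.438299 rad
V = θ·R_c·A = 3.438299·10.6748·377.2500 = 13846.243 mm³

Volume = 13846.243 mm³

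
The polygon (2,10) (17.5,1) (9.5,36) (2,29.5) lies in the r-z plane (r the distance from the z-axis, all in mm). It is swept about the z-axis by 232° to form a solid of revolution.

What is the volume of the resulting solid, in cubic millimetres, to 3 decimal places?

Volume = 10540.564 mm³

Profile (r,z), 4 vertices: (2,10) (17.5,1) (9.5,36) (2,29.5)
edge 0: (2,10)→(17.5,1)  cross = 2·1 − 17.5·10 = -173.0000; (r_i+r_j)·cross = 19.5·-173.0000 = -3373.5000
edge 1: (17.5,1)→(9.5,36)  cross = 17.5·36 − 9.5·1 = 620.5000; (r_i+r_j)·cross = 27·620.5000 = 16753.5000
edge 2: (9.5,36)→(2,29.5)  cross = 9.5·29.5 − 2·36 = 208.2500; (r_i+r_j)·cross = 11.5·208.2500 = 2394.8750
edge 3: (2,29.5)→(2,10)  cross = 2·10 − 2·29.5 = -39.0000; (r_i+r_j)·cross = 4·-39.0000 = -156.0000
Σcross = 616.7500 → A = |Σcross|/2 = 308.3750 mm²
Σ(r_i+r_j)·cross = 15618.8750 → first moment M = |Σ|/6 = 2603.1458
R_c = M/A = 2603.1458/308.3750 = 8.4415 mm
θ = 232° = 4.049164 rad
V = θ·R_c·A = 4.049164·8.4415·308.3750 = 10540.564 mm³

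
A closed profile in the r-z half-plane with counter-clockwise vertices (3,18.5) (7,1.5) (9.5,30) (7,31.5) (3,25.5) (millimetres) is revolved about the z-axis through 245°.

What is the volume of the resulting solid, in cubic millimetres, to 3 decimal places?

Profile (r,z), 5 vertices: (3,18.5) (7,1.5) (9.5,30) (7,31.5) (3,25.5)
edge 0: (3,18.5)→(7,1.5)  cross = 3·1.5 − 7·18.5 = -125.0000; (r_i+r_j)·cross = 10·-125.0000 = -1250.0000
edge 1: (7,1.5)→(9.5,30)  cross = 7·30 − 9.5·1.5 = 195.7500; (r_i+r_j)·cross = 16.5·195.7500 = 3229.8750
edge 2: (9.5,30)→(7,31.5)  cross = 9.5·31.5 − 7·30 = 89.2500; (r_i+r_j)·cross = 16.5·89.2500 = 1472.6250
edge 3: (7,31.5)→(3,25.5)  cross = 7·25.5 − 3·31.5 = 84.0000; (r_i+r_j)·cross = 10·84.0000 = 840.0000
edge 4: (3,25.5)→(3,18.5)  cross = 3·18.5 − 3·25.5 = -21.0000; (r_i+r_j)·cross = 6·-21.0000 = -126.0000
Σcross = 223.0000 → A = |Σcross|/2 = 111.5000 mm²
Σ(r_i+r_j)·cross = 4166.5000 → first moment M = |Σ|/6 = 694.4167
R_c = M/A = 694.4167/111.5000 = 6.2280 mm
θ = 245° = 4.276057 rad
V = θ·R_c·A = 4.276057·6.2280·111.5000 = 2969.365 mm³

Volume = 2969.365 mm³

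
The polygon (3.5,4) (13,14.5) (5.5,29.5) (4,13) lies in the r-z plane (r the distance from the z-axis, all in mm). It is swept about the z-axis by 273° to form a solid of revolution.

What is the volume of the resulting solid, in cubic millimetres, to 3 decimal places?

Profile (r,z), 4 vertices: (3.5,4) (13,14.5) (5.5,29.5) (4,13)
edge 0: (3.5,4)→(13,14.5)  cross = 3.5·14.5 − 13·4 = -1.2500; (r_i+r_j)·cross = 16.5·-1.2500 = -20.6250
edge 1: (13,14.5)→(5.5,29.5)  cross = 13·29.5 − 5.5·14.5 = 303.7500; (r_i+r_j)·cross = 18.5·303.7500 = 5619.3750
edge 2: (5.5,29.5)→(4,13)  cross = 5.5·13 − 4·29.5 = -46.5000; (r_i+r_j)·cross = 9.5·-46.5000 = -441.7500
edge 3: (4,13)→(3.5,4)  cross = 4·4 − 3.5·13 = -29.5000; (r_i+r_j)·cross = 7.5·-29.5000 = -221.2500
Σcross = 226.5000 → A = |Σcross|/2 = 113.2500 mm²
Σ(r_i+r_j)·cross = 4935.7500 → first moment M = |Σ|/6 = 822.6250
R_c = M/A = 822.6250/113.2500 = 7.2638 mm
θ = 273° = 4.764749 rad
V = θ·R_c·A = 4.764749·7.2638·113.2500 = 3919.602 mm³

Volume = 3919.602 mm³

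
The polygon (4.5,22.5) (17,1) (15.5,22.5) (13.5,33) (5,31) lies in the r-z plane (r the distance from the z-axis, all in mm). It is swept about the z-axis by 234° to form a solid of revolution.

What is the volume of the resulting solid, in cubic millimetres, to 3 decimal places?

Profile (r,z), 5 vertices: (4.5,22.5) (17,1) (15.5,22.5) (13.5,33) (5,31)
edge 0: (4.5,22.5)→(17,1)  cross = 4.5·1 − 17·22.5 = -378.0000; (r_i+r_j)·cross = 21.5·-378.0000 = -8127.0000
edge 1: (17,1)→(15.5,22.5)  cross = 17·22.5 − 15.5·1 = 367.0000; (r_i+r_j)·cross = 32.5·367.0000 = 11927.5000
edge 2: (15.5,22.5)→(13.5,33)  cross = 15.5·33 − 13.5·22.5 = 207.7500; (r_i+r_j)·cross = 29·207.7500 = 6024.7500
edge 3: (13.5,33)→(5,31)  cross = 13.5·31 − 5·33 = 253.5000; (r_i+r_j)·cross = 18.5·253.5000 = 4689.7500
edge 4: (5,31)→(4.5,22.5)  cross = 5·22.5 − 4.5·31 = -27.0000; (r_i+r_j)·cross = 9.5·-27.0000 = -256.5000
Σcross = 423.2500 → A = |Σcross|/2 = 211.6250 mm²
Σ(r_i+r_j)·cross = 14258.5000 → first moment M = |Σ|/6 = 2376.4167
R_c = M/A = 2376.4167/211.6250 = 11.2294 mm
θ = 234° = 4.084070 rad
V = θ·R_c·A = 4.084070·11.2294·211.6250 = 9705.453 mm³

Volume = 9705.453 mm³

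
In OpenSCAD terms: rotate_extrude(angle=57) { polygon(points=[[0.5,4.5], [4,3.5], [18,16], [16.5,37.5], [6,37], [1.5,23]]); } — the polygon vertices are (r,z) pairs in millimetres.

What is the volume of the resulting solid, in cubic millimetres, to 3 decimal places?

Volume = 3881.753 mm³

Profile (r,z), 6 vertices: (0.5,4.5) (4,3.5) (18,16) (16.5,37.5) (6,37) (1.5,23)
edge 0: (0.5,4.5)→(4,3.5)  cross = 0.5·3.5 − 4·4.5 = -16.2500; (r_i+r_j)·cross = 4.5·-16.2500 = -73.1250
edge 1: (4,3.5)→(18,16)  cross = 4·16 − 18·3.5 = 1.0000; (r_i+r_j)·cross = 22·1.0000 = 22.0000
edge 2: (18,16)→(16.5,37.5)  cross = 18·37.5 − 16.5·16 = 411.0000; (r_i+r_j)·cross = 34.5·411.0000 = 14179.5000
edge 3: (16.5,37.5)→(6,37)  cross = 16.5·37 − 6·37.5 = 385.5000; (r_i+r_j)·cross = 22.5·385.5000 = 8673.7500
edge 4: (6,37)→(1.5,23)  cross = 6·23 − 1.5·37 = 82.5000; (r_i+r_j)·cross = 7.5·82.5000 = 618.7500
edge 5: (1.5,23)→(0.5,4.5)  cross = 1.5·4.5 − 0.5·23 = -4.7500; (r_i+r_j)·cross = 2·-4.7500 = -9.5000
Σcross = 859.0000 → A = |Σcross|/2 = 429.5000 mm²
Σ(r_i+r_j)·cross = 23411.3750 → first moment M = |Σ|/6 = 3901.8958
R_c = M/A = 3901.8958/429.5000 = 9.0847 mm
θ = 57° = 0.994838 rad
V = θ·R_c·A = 0.994838·9.0847·429.5000 = 3881.753 mm³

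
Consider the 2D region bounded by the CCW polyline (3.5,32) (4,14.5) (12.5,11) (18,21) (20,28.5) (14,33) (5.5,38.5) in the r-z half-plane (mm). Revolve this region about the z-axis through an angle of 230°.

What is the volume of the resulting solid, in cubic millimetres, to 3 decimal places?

Volume = 12627.348 mm³

Profile (r,z), 7 vertices: (3.5,32) (4,14.5) (12.5,11) (18,21) (20,28.5) (14,33) (5.5,38.5)
edge 0: (3.5,32)→(4,14.5)  cross = 3.5·14.5 − 4·32 = -77.2500; (r_i+r_j)·cross = 7.5·-77.2500 = -579.3750
edge 1: (4,14.5)→(12.5,11)  cross = 4·11 − 12.5·14.5 = -137.2500; (r_i+r_j)·cross = 16.5·-137.2500 = -2264.6250
edge 2: (12.5,11)→(18,21)  cross = 12.5·21 − 18·11 = 64.5000; (r_i+r_j)·cross = 30.5·64.5000 = 1967.2500
edge 3: (18,21)→(20,28.5)  cross = 18·28.5 − 20·21 = 93.0000; (r_i+r_j)·cross = 38·93.0000 = 3534.0000
edge 4: (20,28.5)→(14,33)  cross = 20·33 − 14·28.5 = 261.0000; (r_i+r_j)·cross = 34·261.0000 = 8874.0000
edge 5: (14,33)→(5.5,38.5)  cross = 14·38.5 − 5.5·33 = 357.5000; (r_i+r_j)·cross = 19.5·357.5000 = 6971.2500
edge 6: (5.5,38.5)→(3.5,32)  cross = 5.5·32 − 3.5·38.5 = 41.2500; (r_i+r_j)·cross = 9·41.2500 = 371.2500
Σcross = 602.7500 → A = |Σcross|/2 = 301.3750 mm²
Σ(r_i+r_j)·cross = 18873.7500 → first moment M = |Σ|/6 = 3145.6250
R_c = M/A = 3145.6250/301.3750 = 10.4376 mm
θ = 230° = 4.014257 rad
V = θ·R_c·A = 4.014257·10.4376·301.3750 = 12627.348 mm³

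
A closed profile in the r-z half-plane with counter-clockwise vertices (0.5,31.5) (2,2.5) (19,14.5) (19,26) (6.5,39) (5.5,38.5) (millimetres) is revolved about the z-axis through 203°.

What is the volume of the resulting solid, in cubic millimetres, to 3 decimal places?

Profile (r,z), 6 vertices: (0.5,31.5) (2,2.5) (19,14.5) (19,26) (6.5,39) (5.5,38.5)
edge 0: (0.5,31.5)→(2,2.5)  cross = 0.5·2.5 − 2·31.5 = -61.7500; (r_i+r_j)·cross = 2.5·-61.7500 = -154.3750
edge 1: (2,2.5)→(19,14.5)  cross = 2·14.5 − 19·2.5 = -18.5000; (r_i+r_j)·cross = 21·-18.5000 = -388.5000
edge 2: (19,14.5)→(19,26)  cross = 19·26 − 19·14.5 = 218.5000; (r_i+r_j)·cross = 38·218.5000 = 8303.0000
edge 3: (19,26)→(6.5,39)  cross = 19·39 − 6.5·26 = 572.0000; (r_i+r_j)·cross = 25.5·572.0000 = 14586.0000
edge 4: (6.5,39)→(5.5,38.5)  cross = 6.5·38.5 − 5.5·39 = 35.7500; (r_i+r_j)·cross = 12·35.7500 = 429.0000
edge 5: (5.5,38.5)→(0.5,31.5)  cross = 5.5·31.5 − 0.5·38.5 = 154.0000; (r_i+r_j)·cross = 6·154.0000 = 924.0000
Σcross = 900.0000 → A = |Σcross|/2 = 450.0000 mm²
Σ(r_i+r_j)·cross = 23699.1250 → first moment M = |Σ|/6 = 3949.8542
R_c = M/A = 3949.8542/450.0000 = 8.7775 mm
θ = 203° = 3.543018 rad
V = θ·R_c·A = 3.543018·8.7775·450.0000 = 13994.406 mm³

Volume = 13994.406 mm³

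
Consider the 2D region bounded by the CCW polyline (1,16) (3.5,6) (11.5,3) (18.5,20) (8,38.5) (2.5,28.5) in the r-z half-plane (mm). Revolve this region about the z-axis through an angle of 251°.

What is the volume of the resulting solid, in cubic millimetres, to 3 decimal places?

Profile (r,z), 6 vertices: (1,16) (3.5,6) (11.5,3) (18.5,20) (8,38.5) (2.5,28.5)
edge 0: (1,16)→(3.5,6)  cross = 1·6 − 3.5·16 = -50.0000; (r_i+r_j)·cross = 4.5·-50.0000 = -225.0000
edge 1: (3.5,6)→(11.5,3)  cross = 3.5·3 − 11.5·6 = -58.5000; (r_i+r_j)·cross = 15·-58.5000 = -877.5000
edge 2: (11.5,3)→(18.5,20)  cross = 11.5·20 − 18.5·3 = 174.5000; (r_i+r_j)·cross = 30·174.5000 = 5235.0000
edge 3: (18.5,20)→(8,38.5)  cross = 18.5·38.5 − 8·20 = 552.2500; (r_i+r_j)·cross = 26.5·552.2500 = 14634.6250
edge 4: (8,38.5)→(2.5,28.5)  cross = 8·28.5 − 2.5·38.5 = 131.7500; (r_i+r_j)·cross = 10.5·131.7500 = 1383.3750
edge 5: (2.5,28.5)→(1,16)  cross = 2.5·16 − 1·28.5 = 11.5000; (r_i+r_j)·cross = 3.5·11.5000 = 40.2500
Σcross = 761.5000 → A = |Σcross|/2 = 380.7500 mm²
Σ(r_i+r_j)·cross = 20190.7500 → first moment M = |Σ|/6 = 3365.1250
R_c = M/A = 3365.1250/380.7500 = 8.8381 mm
θ = 251° = 4.380776 rad
V = θ·R_c·A = 4.380776·8.8381·380.7500 = 14741.860 mm³

Volume = 14741.860 mm³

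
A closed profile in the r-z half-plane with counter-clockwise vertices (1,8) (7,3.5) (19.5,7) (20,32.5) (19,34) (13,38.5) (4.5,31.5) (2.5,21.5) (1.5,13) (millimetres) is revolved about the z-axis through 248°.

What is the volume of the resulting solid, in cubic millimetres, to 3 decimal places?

Volume = 24912.472 mm³

Profile (r,z), 9 vertices: (1,8) (7,3.5) (19.5,7) (20,32.5) (19,34) (13,38.5) (4.5,31.5) (2.5,21.5) (1.5,13)
edge 0: (1,8)→(7,3.5)  cross = 1·3.5 − 7·8 = -52.5000; (r_i+r_j)·cross = 8·-52.5000 = -420.0000
edge 1: (7,3.5)→(19.5,7)  cross = 7·7 − 19.5·3.5 = -19.2500; (r_i+r_j)·cross = 26.5·-19.2500 = -510.1250
edge 2: (19.5,7)→(20,32.5)  cross = 19.5·32.5 − 20·7 = 493.7500; (r_i+r_j)·cross = 39.5·493.7500 = 19503.1250
edge 3: (20,32.5)→(19,34)  cross = 20·34 − 19·32.5 = 62.5000; (r_i+r_j)·cross = 39·62.5000 = 2437.5000
edge 4: (19,34)→(13,38.5)  cross = 19·38.5 − 13·34 = 289.5000; (r_i+r_j)·cross = 32·289.5000 = 9264.0000
edge 5: (13,38.5)→(4.5,31.5)  cross = 13·31.5 − 4.5·38.5 = 236.2500; (r_i+r_j)·cross = 17.5·236.2500 = 4134.3750
edge 6: (4.5,31.5)→(2.5,21.5)  cross = 4.5·21.5 − 2.5·31.5 = 18.0000; (r_i+r_j)·cross = 7·18.0000 = 126.0000
edge 7: (2.5,21.5)→(1.5,13)  cross = 2.5·13 − 1.5·21.5 = 0.2500; (r_i+r_j)·cross = 4·0.2500 = 1.0000
edge 8: (1.5,13)→(1,8)  cross = 1.5·8 − 1·13 = -1.0000; (r_i+r_j)·cross = 2.5·-1.0000 = -2.5000
Σcross = 1027.5000 → A = |Σcross|/2 = 513.7500 mm²
Σ(r_i+r_j)·cross = 34533.3750 → first moment M = |Σ|/6 = 5755.5625
R_c = M/A = 5755.5625/513.7500 = 11.2030 mm
θ = 248° = 4.328417 rad
V = θ·R_c·A = 4.328417·11.2030·513.7500 = 24912.472 mm³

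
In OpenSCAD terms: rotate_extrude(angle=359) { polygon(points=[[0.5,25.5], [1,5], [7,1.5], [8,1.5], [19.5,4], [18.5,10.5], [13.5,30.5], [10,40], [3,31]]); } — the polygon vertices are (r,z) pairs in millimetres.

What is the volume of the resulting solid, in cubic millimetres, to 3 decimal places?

Profile (r,z), 9 vertices: (0.5,25.5) (1,5) (7,1.5) (8,1.5) (19.5,4) (18.5,10.5) (13.5,30.5) (10,40) (3,31)
edge 0: (0.5,25.5)→(1,5)  cross = 0.5·5 − 1·25.5 = -23.0000; (r_i+r_j)·cross = 1.5·-23.0000 = -34.5000
edge 1: (1,5)→(7,1.5)  cross = 1·1.5 − 7·5 = -33.5000; (r_i+r_j)·cross = 8·-33.5000 = -268.0000
edge 2: (7,1.5)→(8,1.5)  cross = 7·1.5 − 8·1.5 = -1.5000; (r_i+r_j)·cross = 15·-1.5000 = -22.5000
edge 3: (8,1.5)→(19.5,4)  cross = 8·4 − 19.5·1.5 = 2.7500; (r_i+r_j)·cross = 27.5·2.7500 = 75.6250
edge 4: (19.5,4)→(18.5,10.5)  cross = 19.5·10.5 − 18.5·4 = 130.7500; (r_i+r_j)·cross = 38·130.7500 = 4968.5000
edge 5: (18.5,10.5)→(13.5,30.5)  cross = 18.5·30.5 − 13.5·10.5 = 422.5000; (r_i+r_j)·cross = 32·422.5000 = 13520.0000
edge 6: (13.5,30.5)→(10,40)  cross = 13.5·40 − 10·30.5 = 235.0000; (r_i+r_j)·cross = 23.5·235.0000 = 5522.5000
edge 7: (10,40)→(3,31)  cross = 10·31 − 3·40 = 190.0000; (r_i+r_j)·cross = 13·190.0000 = 2470.0000
edge 8: (3,31)→(0.5,25.5)  cross = 3·25.5 − 0.5·31 = 61.0000; (r_i+r_j)·cross = 3.5·61.0000 = 213.5000
Σcross = 984.0000 → A = |Σcross|/2 = 492.0000 mm²
Σ(r_i+r_j)·cross = 26445.1250 → first moment M = |Σ|/6 = 4407.5208
R_c = M/A = 4407.5208/492.0000 = 8.9584 mm
θ = 359° = 6.265732 rad
V = θ·R_c·A = 6.265732·8.9584·492.0000 = 27616.344 mm³

Volume = 27616.344 mm³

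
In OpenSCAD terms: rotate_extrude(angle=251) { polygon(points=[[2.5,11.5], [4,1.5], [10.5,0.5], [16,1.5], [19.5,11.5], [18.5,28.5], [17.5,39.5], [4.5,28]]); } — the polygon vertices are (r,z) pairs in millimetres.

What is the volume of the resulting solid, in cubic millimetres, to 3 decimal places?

Profile (r,z), 8 vertices: (2.5,11.5) (4,1.5) (10.5,0.5) (16,1.5) (19.5,11.5) (18.5,28.5) (17.5,39.5) (4.5,28)
edge 0: (2.5,11.5)→(4,1.5)  cross = 2.5·1.5 − 4·11.5 = -42.2500; (r_i+r_j)·cross = 6.5·-42.2500 = -274.6250
edge 1: (4,1.5)→(10.5,0.5)  cross = 4·0.5 − 10.5·1.5 = -13.7500; (r_i+r_j)·cross = 14.5·-13.7500 = -199.3750
edge 2: (10.5,0.5)→(16,1.5)  cross = 10.5·1.5 − 16·0.5 = 7.7500; (r_i+r_j)·cross = 26.5·7.7500 = 205.3750
edge 3: (16,1.5)→(19.5,11.5)  cross = 16·11.5 − 19.5·1.5 = 154.7500; (r_i+r_j)·cross = 35.5·154.7500 = 5493.6250
edge 4: (19.5,11.5)→(18.5,28.5)  cross = 19.5·28.5 − 18.5·11.5 = 343.0000; (r_i+r_j)·cross = 38·343.0000 = 13034.0000
edge 5: (18.5,28.5)→(17.5,39.5)  cross = 18.5·39.5 − 17.5·28.5 = 232.0000; (r_i+r_j)·cross = 36·232.0000 = 8352.0000
edge 6: (17.5,39.5)→(4.5,28)  cross = 17.5·28 − 4.5·39.5 = 312.2500; (r_i+r_j)·cross = 22·312.2500 = 6869.5000
edge 7: (4.5,28)→(2.5,11.5)  cross = 4.5·11.5 − 2.5·28 = -18.2500; (r_i+r_j)·cross = 7·-18.2500 = -127.7500
Σcross = 975.5000 → A = |Σcross|/2 = 487.7500 mm²
Σ(r_i+r_j)·cross = 33352.7500 → first moment M = |Σ|/6 = 5558.7917
R_c = M/A = 5558.7917/487.7500 = 11.3968 mm
θ = 251° = 4.380776 rad
V = θ·R_c·A = 4.380776·11.3968·487.7500 = 24351.823 mm³

Volume = 24351.823 mm³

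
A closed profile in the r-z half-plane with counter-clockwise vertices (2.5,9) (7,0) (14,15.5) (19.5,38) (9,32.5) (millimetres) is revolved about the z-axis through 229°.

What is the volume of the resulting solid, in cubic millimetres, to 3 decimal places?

Profile (r,z), 5 vertices: (2.5,9) (7,0) (14,15.5) (19.5,38) (9,32.5)
edge 0: (2.5,9)→(7,0)  cross = 2.5·0 − 7·9 = -63.0000; (r_i+r_j)·cross = 9.5·-63.0000 = -598.5000
edge 1: (7,0)→(14,15.5)  cross = 7·15.5 − 14·0 = 108.5000; (r_i+r_j)·cross = 21·108.5000 = 2278.5000
edge 2: (14,15.5)→(19.5,38)  cross = 14·38 − 19.5·15.5 = 229.7500; (r_i+r_j)·cross = 33.5·229.7500 = 7696.6250
edge 3: (19.5,38)→(9,32.5)  cross = 19.5·32.5 − 9·38 = 291.7500; (r_i+r_j)·cross = 28.5·291.7500 = 8314.8750
edge 4: (9,32.5)→(2.5,9)  cross = 9·9 − 2.5·32.5 = -0.2500; (r_i+r_j)·cross = 11.5·-0.2500 = -2.8750
Σcross = 566.7500 → A = |Σcross|/2 = 283.3750 mm²
Σ(r_i+r_j)·cross = 17688.6250 → first moment M = |Σ|/6 = 2948.1042
R_c = M/A = 2948.1042/283.3750 = 10.4035 mm
θ = 229° = 3.996804 rad
V = θ·R_c·A = 3.996804·10.4035·283.3750 = 11782.994 mm³

Volume = 11782.994 mm³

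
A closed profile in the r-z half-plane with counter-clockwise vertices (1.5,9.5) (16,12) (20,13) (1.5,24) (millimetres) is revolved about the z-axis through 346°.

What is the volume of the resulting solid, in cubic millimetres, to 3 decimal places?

Profile (r,z), 4 vertices: (1.5,9.5) (16,12) (20,13) (1.5,24)
edge 0: (1.5,9.5)→(16,12)  cross = 1.5·12 − 16·9.5 = -134.0000; (r_i+r_j)·cross = 17.5·-134.0000 = -2345.0000
edge 1: (16,12)→(20,13)  cross = 16·13 − 20·12 = -32.0000; (r_i+r_j)·cross = 36·-32.0000 = -1152.0000
edge 2: (20,13)→(1.5,24)  cross = 20·24 − 1.5·13 = 460.5000; (r_i+r_j)·cross = 21.5·460.5000 = 9900.7500
edge 3: (1.5,24)→(1.5,9.5)  cross = 1.5·9.5 − 1.5·24 = -21.7500; (r_i+r_j)·cross = 3·-21.7500 = -65.2500
Σcross = 272.7500 → A = |Σcross|/2 = 136.3750 mm²
Σ(r_i+r_j)·cross = 6338.5000 → first moment M = |Σ|/6 = 1056.4167
R_c = M/A = 1056.4167/136.3750 = 7.7464 mm
θ = 346° = 6.038839 rad
V = θ·R_c·A = 6.038839·7.7464·136.3750 = 6379.530 mm³

Volume = 6379.530 mm³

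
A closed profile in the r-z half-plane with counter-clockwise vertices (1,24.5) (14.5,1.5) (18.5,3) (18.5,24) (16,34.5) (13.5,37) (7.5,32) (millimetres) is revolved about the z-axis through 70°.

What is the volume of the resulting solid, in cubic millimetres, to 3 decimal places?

Volume = 5384.064 mm³

Profile (r,z), 7 vertices: (1,24.5) (14.5,1.5) (18.5,3) (18.5,24) (16,34.5) (13.5,37) (7.5,32)
edge 0: (1,24.5)→(14.5,1.5)  cross = 1·1.5 − 14.5·24.5 = -353.7500; (r_i+r_j)·cross = 15.5·-353.7500 = -5483.1250
edge 1: (14.5,1.5)→(18.5,3)  cross = 14.5·3 − 18.5·1.5 = 15.7500; (r_i+r_j)·cross = 33·15.7500 = 519.7500
edge 2: (18.5,3)→(18.5,24)  cross = 18.5·24 − 18.5·3 = 388.5000; (r_i+r_j)·cross = 37·388.5000 = 14374.5000
edge 3: (18.5,24)→(16,34.5)  cross = 18.5·34.5 − 16·24 = 254.2500; (r_i+r_j)·cross = 34.5·254.2500 = 8771.6250
edge 4: (16,34.5)→(13.5,37)  cross = 16·37 − 13.5·34.5 = 126.2500; (r_i+r_j)·cross = 29.5·126.2500 = 3724.3750
edge 5: (13.5,37)→(7.5,32)  cross = 13.5·32 − 7.5·37 = 154.5000; (r_i+r_j)·cross = 21·154.5000 = 3244.5000
edge 6: (7.5,32)→(1,24.5)  cross = 7.5·24.5 − 1·32 = 151.7500; (r_i+r_j)·cross = 8.5·151.7500 = 1289.8750
Σcross = 737.2500 → A = |Σcross|/2 = 368.6250 mm²
Σ(r_i+r_j)·cross = 26441.5000 → first moment M = |Σ|/6 = 4406.9167
R_c = M/A = 4406.9167/368.6250 = 11.9550 mm
θ = 70° = 1.221730 rad
V = θ·R_c·A = 1.221730·11.9550·368.6250 = 5384.064 mm³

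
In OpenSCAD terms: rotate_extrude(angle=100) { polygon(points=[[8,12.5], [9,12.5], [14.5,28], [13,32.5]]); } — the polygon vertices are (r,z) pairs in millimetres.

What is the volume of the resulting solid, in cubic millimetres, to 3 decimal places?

Profile (r,z), 4 vertices: (8,12.5) (9,12.5) (14.5,28) (13,32.5)
edge 0: (8,12.5)→(9,12.5)  cross = 8·12.5 − 9·12.5 = -12.5000; (r_i+r_j)·cross = 17·-12.5000 = -212.5000
edge 1: (9,12.5)→(14.5,28)  cross = 9·28 − 14.5·12.5 = 70.7500; (r_i+r_j)·cross = 23.5·70.7500 = 1662.6250
edge 2: (14.5,28)→(13,32.5)  cross = 14.5·32.5 − 13·28 = 107.2500; (r_i+r_j)·cross = 27.5·107.2500 = 2949.3750
edge 3: (13,32.5)→(8,12.5)  cross = 13·12.5 − 8·32.5 = -97.5000; (r_i+r_j)·cross = 21·-97.5000 = -2047.5000
Σcross = 68.0000 → A = |Σcross|/2 = 34.0000 mm²
Σ(r_i+r_j)·cross = 2352.0000 → first moment M = |Σ|/6 = 392.0000
R_c = M/A = 392.0000/34.0000 = 11.5294 mm
θ = 100° = 1.745329 rad
V = θ·R_c·A = 1.745329·11.5294·34.0000 = 684.169 mm³

Volume = 684.169 mm³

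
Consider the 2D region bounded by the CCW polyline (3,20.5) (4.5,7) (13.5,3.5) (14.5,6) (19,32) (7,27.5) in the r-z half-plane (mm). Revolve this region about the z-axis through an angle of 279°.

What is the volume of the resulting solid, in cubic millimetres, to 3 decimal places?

Profile (r,z), 6 vertices: (3,20.5) (4.5,7) (13.5,3.5) (14.5,6) (19,32) (7,27.5)
edge 0: (3,20.5)→(4.5,7)  cross = 3·7 − 4.5·20.5 = -71.2500; (r_i+r_j)·cross = 7.5·-71.2500 = -534.3750
edge 1: (4.5,7)→(13.5,3.5)  cross = 4.5·3.5 − 13.5·7 = -78.7500; (r_i+r_j)·cross = 18·-78.7500 = -1417.5000
edge 2: (13.5,3.5)→(14.5,6)  cross = 13.5·6 − 14.5·3.5 = 30.2500; (r_i+r_j)·cross = 28·30.2500 = 847.0000
edge 3: (14.5,6)→(19,32)  cross = 14.5·32 − 19·6 = 350.0000; (r_i+r_j)·cross = 33.5·350.0000 = 11725.0000
edge 4: (19,32)→(7,27.5)  cross = 19·27.5 − 7·32 = 298.5000; (r_i+r_j)·cross = 26·298.5000 = 7761.0000
edge 5: (7,27.5)→(3,20.5)  cross = 7·20.5 − 3·27.5 = 61.0000; (r_i+r_j)·cross = 10·61.0000 = 610.0000
Σcross = 589.7500 → A = |Σcross|/2 = 294.8750 mm²
Σ(r_i+r_j)·cross = 18991.1250 → first moment M = |Σ|/6 = 3165.1875
R_c = M/A = 3165.1875/294.8750 = 10.7340 mm
θ = 279° = 4.869469 rad
V = θ·R_c·A = 4.869469·10.7340·294.8750 = 15412.781 mm³

Volume = 15412.781 mm³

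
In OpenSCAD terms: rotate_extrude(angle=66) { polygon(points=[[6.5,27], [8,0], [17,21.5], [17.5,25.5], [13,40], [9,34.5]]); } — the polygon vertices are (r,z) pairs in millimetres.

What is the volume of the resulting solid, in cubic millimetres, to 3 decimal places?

Volume = 3190.811 mm³

Profile (r,z), 6 vertices: (6.5,27) (8,0) (17,21.5) (17.5,25.5) (13,40) (9,34.5)
edge 0: (6.5,27)→(8,0)  cross = 6.5·0 − 8·27 = -216.0000; (r_i+r_j)·cross = 14.5·-216.0000 = -3132.0000
edge 1: (8,0)→(17,21.5)  cross = 8·21.5 − 17·0 = 172.0000; (r_i+r_j)·cross = 25·172.0000 = 4300.0000
edge 2: (17,21.5)→(17.5,25.5)  cross = 17·25.5 − 17.5·21.5 = 57.2500; (r_i+r_j)·cross = 34.5·57.2500 = 1975.1250
edge 3: (17.5,25.5)→(13,40)  cross = 17.5·40 − 13·25.5 = 368.5000; (r_i+r_j)·cross = 30.5·368.5000 = 11239.2500
edge 4: (13,40)→(9,34.5)  cross = 13·34.5 − 9·40 = 88.5000; (r_i+r_j)·cross = 22·88.5000 = 1947.0000
edge 5: (9,34.5)→(6.5,27)  cross = 9·27 − 6.5·34.5 = 18.7500; (r_i+r_j)·cross = 15.5·18.7500 = 290.6250
Σcross = 489.0000 → A = |Σcross|/2 = 244.5000 mm²
Σ(r_i+r_j)·cross = 16620.0000 → first moment M = |Σ|/6 = 2770.0000
R_c = M/A = 2770.0000/244.5000 = 11.3292 mm
θ = 66° = 1.151917 rad
V = θ·R_c·A = 1.151917·11.3292·244.5000 = 3190.811 mm³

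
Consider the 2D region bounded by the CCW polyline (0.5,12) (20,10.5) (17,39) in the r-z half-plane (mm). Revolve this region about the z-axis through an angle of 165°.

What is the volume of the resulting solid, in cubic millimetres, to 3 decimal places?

Volume = 9921.788 mm³

Profile (r,z), 3 vertices: (0.5,12) (20,10.5) (17,39)
edge 0: (0.5,12)→(20,10.5)  cross = 0.5·10.5 − 20·12 = -234.7500; (r_i+r_j)·cross = 20.5·-234.7500 = -4812.3750
edge 1: (20,10.5)→(17,39)  cross = 20·39 − 17·10.5 = 601.5000; (r_i+r_j)·cross = 37·601.5000 = 22255.5000
edge 2: (17,39)→(0.5,12)  cross = 17·12 − 0.5·39 = 184.5000; (r_i+r_j)·cross = 17.5·184.5000 = 3228.7500
Σcross = 551.2500 → A = |Σcross|/2 = 275.6250 mm²
Σ(r_i+r_j)·cross = 20671.8750 → first moment M = |Σ|/6 = 3445.3125
R_c = M/A = 3445.3125/275.6250 = 12.5000 mm
θ = 165° = 2.879793 rad
V = θ·R_c·A = 2.879793·12.5000·275.6250 = 9921.788 mm³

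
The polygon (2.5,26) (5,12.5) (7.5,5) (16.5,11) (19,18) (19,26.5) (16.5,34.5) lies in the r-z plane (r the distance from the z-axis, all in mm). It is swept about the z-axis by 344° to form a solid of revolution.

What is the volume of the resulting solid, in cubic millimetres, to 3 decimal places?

Profile (r,z), 7 vertices: (2.5,26) (5,12.5) (7.5,5) (16.5,11) (19,18) (19,26.5) (16.5,34.5)
edge 0: (2.5,26)→(5,12.5)  cross = 2.5·12.5 − 5·26 = -98.7500; (r_i+r_j)·cross = 7.5·-98.7500 = -740.6250
edge 1: (5,12.5)→(7.5,5)  cross = 5·5 − 7.5·12.5 = -68.7500; (r_i+r_j)·cross = 12.5·-68.7500 = -859.3750
edge 2: (7.5,5)→(16.5,11)  cross = 7.5·11 − 16.5·5 = 0.0000; (r_i+r_j)·cross = 24·0.0000 = 0.0000
edge 3: (16.5,11)→(19,18)  cross = 16.5·18 − 19·11 = 88.0000; (r_i+r_j)·cross = 35.5·88.0000 = 3124.0000
edge 4: (19,18)→(19,26.5)  cross = 19·26.5 − 19·18 = 161.5000; (r_i+r_j)·cross = 38·161.5000 = 6137.0000
edge 5: (19,26.5)→(16.5,34.5)  cross = 19·34.5 − 16.5·26.5 = 218.2500; (r_i+r_j)·cross = 35.5·218.2500 = 7747.8750
edge 6: (16.5,34.5)→(2.5,26)  cross = 16.5·26 − 2.5·34.5 = 342.7500; (r_i+r_j)·cross = 19·342.7500 = 6512.2500
Σcross = 643.0000 → A = |Σcross|/2 = 321.5000 mm²
Σ(r_i+r_j)·cross = 21921.1250 → first moment M = |Σ|/6 = 3653.5208
R_c = M/A = 3653.5208/321.5000 = 11.3640 mm
θ = 344° = 6.003933 rad
V = θ·R_c·A = 6.003933·11.3640·321.5000 = 21935.493 mm³

Volume = 21935.493 mm³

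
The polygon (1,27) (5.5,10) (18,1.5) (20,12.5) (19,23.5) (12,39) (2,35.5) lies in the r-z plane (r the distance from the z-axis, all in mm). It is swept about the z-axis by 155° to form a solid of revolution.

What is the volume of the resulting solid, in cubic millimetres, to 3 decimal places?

Volume = 13840.845 mm³

Profile (r,z), 7 vertices: (1,27) (5.5,10) (18,1.5) (20,12.5) (19,23.5) (12,39) (2,35.5)
edge 0: (1,27)→(5.5,10)  cross = 1·10 − 5.5·27 = -138.5000; (r_i+r_j)·cross = 6.5·-138.5000 = -900.2500
edge 1: (5.5,10)→(18,1.5)  cross = 5.5·1.5 − 18·10 = -171.7500; (r_i+r_j)·cross = 23.5·-171.7500 = -4036.1250
edge 2: (18,1.5)→(20,12.5)  cross = 18·12.5 − 20·1.5 = 195.0000; (r_i+r_j)·cross = 38·195.0000 = 7410.0000
edge 3: (20,12.5)→(19,23.5)  cross = 20·23.5 − 19·12.5 = 232.5000; (r_i+r_j)·cross = 39·232.5000 = 9067.5000
edge 4: (19,23.5)→(12,39)  cross = 19·39 − 12·23.5 = 459.0000; (r_i+r_j)·cross = 31·459.0000 = 14229.0000
edge 5: (12,39)→(2,35.5)  cross = 12·35.5 − 2·39 = 348.0000; (r_i+r_j)·cross = 14·348.0000 = 4872.0000
edge 6: (2,35.5)→(1,27)  cross = 2·27 − 1·35.5 = 18.5000; (r_i+r_j)·cross = 3·18.5000 = 55.5000
Σcross = 942.7500 → A = |Σcross|/2 = 471.3750 mm²
Σ(r_i+r_j)·cross = 30697.6250 → first moment M = |Σ|/6 = 5116.2708
R_c = M/A = 5116.2708/471.3750 = 10.8539 mm
θ = 155° = 2.705260 rad
V = θ·R_c·A = 2.705260·10.8539·471.3750 = 13840.845 mm³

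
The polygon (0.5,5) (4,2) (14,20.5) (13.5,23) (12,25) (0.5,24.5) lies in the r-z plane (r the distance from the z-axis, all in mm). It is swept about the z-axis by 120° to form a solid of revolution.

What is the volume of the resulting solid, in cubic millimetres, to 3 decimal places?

Volume = 2516.110 mm³

Profile (r,z), 6 vertices: (0.5,5) (4,2) (14,20.5) (13.5,23) (12,25) (0.5,24.5)
edge 0: (0.5,5)→(4,2)  cross = 0.5·2 − 4·5 = -19.0000; (r_i+r_j)·cross = 4.5·-19.0000 = -85.5000
edge 1: (4,2)→(14,20.5)  cross = 4·20.5 − 14·2 = 54.0000; (r_i+r_j)·cross = 18·54.0000 = 972.0000
edge 2: (14,20.5)→(13.5,23)  cross = 14·23 − 13.5·20.5 = 45.2500; (r_i+r_j)·cross = 27.5·45.2500 = 1244.3750
edge 3: (13.5,23)→(12,25)  cross = 13.5·25 − 12·23 = 61.5000; (r_i+r_j)·cross = 25.5·61.5000 = 1568.2500
edge 4: (12,25)→(0.5,24.5)  cross = 12·24.5 − 0.5·25 = 281.5000; (r_i+r_j)·cross = 12.5·281.5000 = 3518.7500
edge 5: (0.5,24.5)→(0.5,5)  cross = 0.5·5 − 0.5·24.5 = -9.7500; (r_i+r_j)·cross = 1·-9.7500 = -9.7500
Σcross = 413.5000 → A = |Σcross|/2 = 206.7500 mm²
Σ(r_i+r_j)·cross = 7208.1250 → first moment M = |Σ|/6 = 1201.3542
R_c = M/A = 1201.3542/206.7500 = 5.8107 mm
θ = 120° = 2.094395 rad
V = θ·R_c·A = 2.094395·5.8107·206.7500 = 2516.110 mm³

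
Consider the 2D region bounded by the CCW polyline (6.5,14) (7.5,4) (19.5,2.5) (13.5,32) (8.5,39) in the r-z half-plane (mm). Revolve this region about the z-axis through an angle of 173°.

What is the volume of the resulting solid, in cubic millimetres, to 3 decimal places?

Volume = 10242.878 mm³

Profile (r,z), 5 vertices: (6.5,14) (7.5,4) (19.5,2.5) (13.5,32) (8.5,39)
edge 0: (6.5,14)→(7.5,4)  cross = 6.5·4 − 7.5·14 = -79.0000; (r_i+r_j)·cross = 14·-79.0000 = -1106.0000
edge 1: (7.5,4)→(19.5,2.5)  cross = 7.5·2.5 − 19.5·4 = -59.2500; (r_i+r_j)·cross = 27·-59.2500 = -1599.7500
edge 2: (19.5,2.5)→(13.5,32)  cross = 19.5·32 − 13.5·2.5 = 590.2500; (r_i+r_j)·cross = 33·590.2500 = 19478.2500
edge 3: (13.5,32)→(8.5,39)  cross = 13.5·39 − 8.5·32 = 254.5000; (r_i+r_j)·cross = 22·254.5000 = 5599.0000
edge 4: (8.5,39)→(6.5,14)  cross = 8.5·14 − 6.5·39 = -134.5000; (r_i+r_j)·cross = 15·-134.5000 = -2017.5000
Σcross = 572.0000 → A = |Σcross|/2 = 286.0000 mm²
Σ(r_i+r_j)·cross = 20354.0000 → first moment M = |Σ|/6 = 3392.3333
R_c = M/A = 3392.3333/286.0000 = 11.8613 mm
θ = 173° = 3.019420 rad
V = θ·R_c·A = 3.019420·11.8613·286.0000 = 10242.878 mm³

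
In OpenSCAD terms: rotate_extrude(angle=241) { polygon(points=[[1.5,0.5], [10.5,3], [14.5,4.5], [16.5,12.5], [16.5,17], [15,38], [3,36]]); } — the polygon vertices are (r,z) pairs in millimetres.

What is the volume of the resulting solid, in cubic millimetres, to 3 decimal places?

Profile (r,z), 7 vertices: (1.5,0.5) (10.5,3) (14.5,4.5) (16.5,12.5) (16.5,17) (15,38) (3,36)
edge 0: (1.5,0.5)→(10.5,3)  cross = 1.5·3 − 10.5·0.5 = -0.7500; (r_i+r_j)·cross = 12·-0.7500 = -9.0000
edge 1: (10.5,3)→(14.5,4.5)  cross = 10.5·4.5 − 14.5·3 = 3.7500; (r_i+r_j)·cross = 25·3.7500 = 93.7500
edge 2: (14.5,4.5)→(16.5,12.5)  cross = 14.5·12.5 − 16.5·4.5 = 107.0000; (r_i+r_j)·cross = 31·107.0000 = 3317.0000
edge 3: (16.5,12.5)→(16.5,17)  cross = 16.5·17 − 16.5·12.5 = 74.2500; (r_i+r_j)·cross = 33·74.2500 = 2450.2500
edge 4: (16.5,17)→(15,38)  cross = 16.5·38 − 15·17 = 372.0000; (r_i+r_j)·cross = 31.5·372.0000 = 11718.0000
edge 5: (15,38)→(3,36)  cross = 15·36 − 3·38 = 426.0000; (r_i+r_j)·cross = 18·426.0000 = 7668.0000
edge 6: (3,36)→(1.5,0.5)  cross = 3·0.5 − 1.5·36 = -52.5000; (r_i+r_j)·cross = 4.5·-52.5000 = -236.2500
Σcross = 929.7500 → A = |Σcross|/2 = 464.8750 mm²
Σ(r_i+r_j)·cross = 25001.7500 → first moment M = |Σ|/6 = 4166.9583
R_c = M/A = 4166.9583/464.8750 = 8.9636 mm
θ = 241° = 4.206243 rad
V = θ·R_c·A = 4.206243·8.9636·464.8750 = 17527.241 mm³

Volume = 17527.241 mm³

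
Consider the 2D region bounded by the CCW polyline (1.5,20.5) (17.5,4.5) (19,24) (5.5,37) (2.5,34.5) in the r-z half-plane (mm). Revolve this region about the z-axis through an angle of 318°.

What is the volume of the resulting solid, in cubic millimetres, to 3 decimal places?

Profile (r,z), 5 vertices: (1.5,20.5) (17.5,4.5) (19,24) (5.5,37) (2.5,34.5)
edge 0: (1.5,20.5)→(17.5,4.5)  cross = 1.5·4.5 − 17.5·20.5 = -352.0000; (r_i+r_j)·cross = 19·-352.0000 = -6688.0000
edge 1: (17.5,4.5)→(19,24)  cross = 17.5·24 − 19·4.5 = 334.5000; (r_i+r_j)·cross = 36.5·334.5000 = 12209.2500
edge 2: (19,24)→(5.5,37)  cross = 19·37 − 5.5·24 = 571.0000; (r_i+r_j)·cross = 24.5·571.0000 = 13989.5000
edge 3: (5.5,37)→(2.5,34.5)  cross = 5.5·34.5 − 2.5·37 = 97.2500; (r_i+r_j)·cross = 8·97.2500 = 778.0000
edge 4: (2.5,34.5)→(1.5,20.5)  cross = 2.5·20.5 − 1.5·34.5 = -0.5000; (r_i+r_j)·cross = 4·-0.5000 = -2.0000
Σcross = 650.2500 → A = |Σcross|/2 = 325.1250 mm²
Σ(r_i+r_j)·cross = 20286.7500 → first moment M = |Σ|/6 = 3381.1250
R_c = M/A = 3381.1250/325.1250 = 10.3995 mm
θ = 318° = 5.550147 rad
V = θ·R_c·A = 5.550147·10.3995·325.1250 = 18765.741 mm³

Volume = 18765.741 mm³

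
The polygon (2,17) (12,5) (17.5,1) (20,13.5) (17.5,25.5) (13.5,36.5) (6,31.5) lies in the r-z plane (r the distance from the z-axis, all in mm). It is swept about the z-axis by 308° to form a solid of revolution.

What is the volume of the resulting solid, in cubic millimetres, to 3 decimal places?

Volume = 24096.302 mm³

Profile (r,z), 7 vertices: (2,17) (12,5) (17.5,1) (20,13.5) (17.5,25.5) (13.5,36.5) (6,31.5)
edge 0: (2,17)→(12,5)  cross = 2·5 − 12·17 = -194.0000; (r_i+r_j)·cross = 14·-194.0000 = -2716.0000
edge 1: (12,5)→(17.5,1)  cross = 12·1 − 17.5·5 = -75.5000; (r_i+r_j)·cross = 29.5·-75.5000 = -2227.2500
edge 2: (17.5,1)→(20,13.5)  cross = 17.5·13.5 − 20·1 = 216.2500; (r_i+r_j)·cross = 37.5·216.2500 = 8109.3750
edge 3: (20,13.5)→(17.5,25.5)  cross = 20·25.5 − 17.5·13.5 = 273.7500; (r_i+r_j)·cross = 37.5·273.7500 = 10265.6250
edge 4: (17.5,25.5)→(13.5,36.5)  cross = 17.5·36.5 − 13.5·25.5 = 294.5000; (r_i+r_j)·cross = 31·294.5000 = 9129.5000
edge 5: (13.5,36.5)→(6,31.5)  cross = 13.5·31.5 − 6·36.5 = 206.2500; (r_i+r_j)·cross = 19.5·206.2500 = 4021.8750
edge 6: (6,31.5)→(2,17)  cross = 6·17 − 2·31.5 = 39.0000; (r_i+r_j)·cross = 8·39.0000 = 312.0000
Σcross = 760.2500 → A = |Σcross|/2 = 380.1250 mm²
Σ(r_i+r_j)·cross = 26895.1250 → first moment M = |Σ|/6 = 4482.5208
R_c = M/A = 4482.5208/380.1250 = 11.7922 mm
θ = 308° = 5.375614 rad
V = θ·R_c·A = 5.375614·11.7922·380.1250 = 24096.302 mm³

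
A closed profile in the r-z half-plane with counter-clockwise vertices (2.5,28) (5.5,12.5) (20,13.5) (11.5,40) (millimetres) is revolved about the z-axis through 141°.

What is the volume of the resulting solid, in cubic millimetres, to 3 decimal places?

Volume = 7363.876 mm³

Profile (r,z), 4 vertices: (2.5,28) (5.5,12.5) (20,13.5) (11.5,40)
edge 0: (2.5,28)→(5.5,12.5)  cross = 2.5·12.5 − 5.5·28 = -122.7500; (r_i+r_j)·cross = 8·-122.7500 = -982.0000
edge 1: (5.5,12.5)→(20,13.5)  cross = 5.5·13.5 − 20·12.5 = -175.7500; (r_i+r_j)·cross = 25.5·-175.7500 = -4481.6250
edge 2: (20,13.5)→(11.5,40)  cross = 20·40 − 11.5·13.5 = 644.7500; (r_i+r_j)·cross = 31.5·644.7500 = 20309.6250
edge 3: (11.5,40)→(2.5,28)  cross = 11.5·28 − 2.5·40 = 222.0000; (r_i+r_j)·cross = 14·222.0000 = 3108.0000
Σcross = 568.2500 → A = |Σcross|/2 = 284.1250 mm²
Σ(r_i+r_j)·cross = 17954.0000 → first moment M = |Σ|/6 = 2992.3333
R_c = M/A = 2992.3333/284.1250 = 10.5317 mm
θ = 141° = 2.460914 rad
V = θ·R_c·A = 2.460914·10.5317·284.1250 = 7363.876 mm³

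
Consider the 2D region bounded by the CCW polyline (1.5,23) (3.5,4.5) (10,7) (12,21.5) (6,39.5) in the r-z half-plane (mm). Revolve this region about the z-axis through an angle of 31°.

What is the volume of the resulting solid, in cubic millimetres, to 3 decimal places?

Profile (r,z), 5 vertices: (1.5,23) (3.5,4.5) (10,7) (12,21.5) (6,39.5)
edge 0: (1.5,23)→(3.5,4.5)  cross = 1.5·4.5 − 3.5·23 = -73.7500; (r_i+r_j)·cross = 5·-73.7500 = -368.7500
edge 1: (3.5,4.5)→(10,7)  cross = 3.5·7 − 10·4.5 = -20.5000; (r_i+r_j)·cross = 13.5·-20.5000 = -276.7500
edge 2: (10,7)→(12,21.5)  cross = 10·21.5 − 12·7 = 131.0000; (r_i+r_j)·cross = 22·131.0000 = 2882.0000
edge 3: (12,21.5)→(6,39.5)  cross = 12·39.5 − 6·21.5 = 345.0000; (r_i+r_j)·cross = 18·345.0000 = 6210.0000
edge 4: (6,39.5)→(1.5,23)  cross = 6·23 − 1.5·39.5 = 78.7500; (r_i+r_j)·cross = 7.5·78.7500 = 590.6250
Σcross = 460.5000 → A = |Σcross|/2 = 230.2500 mm²
Σ(r_i+r_j)·cross = 9037.1250 → first moment M = |Σ|/6 = 1506.1875
R_c = M/A = 1506.1875/230.2500 = 6.5415 mm
θ = 31° = 0.541052 rad
V = θ·R_c·A = 0.541052·6.5415·230.2500 = 814.926 mm³

Volume = 814.926 mm³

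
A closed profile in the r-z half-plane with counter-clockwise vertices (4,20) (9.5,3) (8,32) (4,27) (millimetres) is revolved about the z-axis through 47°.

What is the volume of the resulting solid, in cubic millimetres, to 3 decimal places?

Profile (r,z), 4 vertices: (4,20) (9.5,3) (8,32) (4,27)
edge 0: (4,20)→(9.5,3)  cross = 4·3 − 9.5·20 = -178.0000; (r_i+r_j)·cross = 13.5·-178.0000 = -2403.0000
edge 1: (9.5,3)→(8,32)  cross = 9.5·32 − 8·3 = 280.0000; (r_i+r_j)·cross = 17.5·280.0000 = 4900.0000
edge 2: (8,32)→(4,27)  cross = 8·27 − 4·32 = 88.0000; (r_i+r_j)·cross = 12·88.0000 = 1056.0000
edge 3: (4,27)→(4,20)  cross = 4·20 − 4·27 = -28.0000; (r_i+r_j)·cross = 8·-28.0000 = -224.0000
Σcross = 162.0000 → A = |Σcross|/2 = 81.0000 mm²
Σ(r_i+r_j)·cross = 3329.0000 → first moment M = |Σ|/6 = 554.8333
R_c = M/A = 554.8333/81.0000 = 6.8498 mm
θ = 47° = 0.820305 rad
V = θ·R_c·A = 0.820305·6.8498·81.0000 = 455.132 mm³

Volume = 455.132 mm³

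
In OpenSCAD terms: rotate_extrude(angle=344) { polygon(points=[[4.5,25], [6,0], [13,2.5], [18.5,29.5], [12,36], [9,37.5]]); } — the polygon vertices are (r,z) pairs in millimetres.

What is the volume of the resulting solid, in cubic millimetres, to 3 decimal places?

Volume = 22269.337 mm³

Profile (r,z), 6 vertices: (4.5,25) (6,0) (13,2.5) (18.5,29.5) (12,36) (9,37.5)
edge 0: (4.5,25)→(6,0)  cross = 4.5·0 − 6·25 = -150.0000; (r_i+r_j)·cross = 10.5·-150.0000 = -1575.0000
edge 1: (6,0)→(13,2.5)  cross = 6·2.5 − 13·0 = 15.0000; (r_i+r_j)·cross = 19·15.0000 = 285.0000
edge 2: (13,2.5)→(18.5,29.5)  cross = 13·29.5 − 18.5·2.5 = 337.2500; (r_i+r_j)·cross = 31.5·337.2500 = 10623.3750
edge 3: (18.5,29.5)→(12,36)  cross = 18.5·36 − 12·29.5 = 312.0000; (r_i+r_j)·cross = 30.5·312.0000 = 9516.0000
edge 4: (12,36)→(9,37.5)  cross = 12·37.5 − 9·36 = 126.0000; (r_i+r_j)·cross = 21·126.0000 = 2646.0000
edge 5: (9,37.5)→(4.5,25)  cross = 9·25 − 4.5·37.5 = 56.2500; (r_i+r_j)·cross = 13.5·56.2500 = 759.3750
Σcross = 696.5000 → A = |Σcross|/2 = 348.2500 mm²
Σ(r_i+r_j)·cross = 22254.7500 → first moment M = |Σ|/6 = 3709.1250
R_c = M/A = 3709.1250/348.2500 = 10.6508 mm
θ = 344° = 6.003933 rad
V = θ·R_c·A = 6.003933·10.6508·348.2500 = 22269.337 mm³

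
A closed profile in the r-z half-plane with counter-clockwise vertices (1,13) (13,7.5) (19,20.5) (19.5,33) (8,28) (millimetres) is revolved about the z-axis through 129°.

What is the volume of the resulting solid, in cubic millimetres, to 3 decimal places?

Profile (r,z), 5 vertices: (1,13) (13,7.5) (19,20.5) (19.5,33) (8,28)
edge 0: (1,13)→(13,7.5)  cross = 1·7.5 − 13·13 = -161.5000; (r_i+r_j)·cross = 14·-161.5000 = -2261.0000
edge 1: (13,7.5)→(19,20.5)  cross = 13·20.5 − 19·7.5 = 124.0000; (r_i+r_j)·cross = 32·124.0000 = 3968.0000
edge 2: (19,20.5)→(19.5,33)  cross = 19·33 − 19.5·20.5 = 227.2500; (r_i+r_j)·cross = 38.5·227.2500 = 8749.1250
edge 3: (19.5,33)→(8,28)  cross = 19.5·28 − 8·33 = 282.0000; (r_i+r_j)·cross = 27.5·282.0000 = 7755.0000
edge 4: (8,28)→(1,13)  cross = 8·13 − 1·28 = 76.0000; (r_i+r_j)·cross = 9·76.0000 = 684.0000
Σcross = 547.7500 → A = |Σcross|/2 = 273.8750 mm²
Σ(r_i+r_j)·cross = 18895.1250 → first moment M = |Σ|/6 = 3149.1875
R_c = M/A = 3149.1875/273.8750 = 11.4986 mm
θ = 129° = 2.251475 rad
V = θ·R_c·A = 2.251475·11.4986·273.8750 = 7090.316 mm³

Volume = 7090.316 mm³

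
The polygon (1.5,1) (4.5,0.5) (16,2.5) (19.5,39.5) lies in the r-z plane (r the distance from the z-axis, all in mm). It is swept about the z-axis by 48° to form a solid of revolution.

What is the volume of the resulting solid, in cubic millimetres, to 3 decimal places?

Profile (r,z), 4 vertices: (1.5,1) (4.5,0.5) (16,2.5) (19.5,39.5)
edge 0: (1.5,1)→(4.5,0.5)  cross = 1.5·0.5 − 4.5·1 = -3.7500; (r_i+r_j)·cross = 6·-3.7500 = -22.5000
edge 1: (4.5,0.5)→(16,2.5)  cross = 4.5·2.5 − 16·0.5 = 3.2500; (r_i+r_j)·cross = 20.5·3.2500 = 66.6250
edge 2: (16,2.5)→(19.5,39.5)  cross = 16·39.5 − 19.5·2.5 = 583.2500; (r_i+r_j)·cross = 35.5·583.2500 = 20705.3750
edge 3: (19.5,39.5)→(1.5,1)  cross = 19.5·1 − 1.5·39.5 = -39.7500; (r_i+r_j)·cross = 21·-39.7500 = -834.7500
Σcross = 543.0000 → A = |Σcross|/2 = 271.5000 mm²
Σ(r_i+r_j)·cross = 19914.7500 → first moment M = |Σ|/6 = 3319.1250
R_c = M/A = 3319.1250/271.5000 = 12.2251 mm
θ = 48° = 0.837758 rad
V = θ·R_c·A = 0.837758·12.2251·271.5000 = 2780.624 mm³

Volume = 2780.624 mm³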